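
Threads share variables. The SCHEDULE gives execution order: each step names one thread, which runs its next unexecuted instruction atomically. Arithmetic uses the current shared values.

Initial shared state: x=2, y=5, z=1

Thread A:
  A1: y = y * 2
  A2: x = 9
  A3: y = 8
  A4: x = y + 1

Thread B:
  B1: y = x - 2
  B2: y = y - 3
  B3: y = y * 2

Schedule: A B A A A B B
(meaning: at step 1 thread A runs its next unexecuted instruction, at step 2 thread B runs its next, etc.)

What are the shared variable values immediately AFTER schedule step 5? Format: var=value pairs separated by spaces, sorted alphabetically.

Answer: x=9 y=8 z=1

Derivation:
Step 1: thread A executes A1 (y = y * 2). Shared: x=2 y=10 z=1. PCs: A@1 B@0
Step 2: thread B executes B1 (y = x - 2). Shared: x=2 y=0 z=1. PCs: A@1 B@1
Step 3: thread A executes A2 (x = 9). Shared: x=9 y=0 z=1. PCs: A@2 B@1
Step 4: thread A executes A3 (y = 8). Shared: x=9 y=8 z=1. PCs: A@3 B@1
Step 5: thread A executes A4 (x = y + 1). Shared: x=9 y=8 z=1. PCs: A@4 B@1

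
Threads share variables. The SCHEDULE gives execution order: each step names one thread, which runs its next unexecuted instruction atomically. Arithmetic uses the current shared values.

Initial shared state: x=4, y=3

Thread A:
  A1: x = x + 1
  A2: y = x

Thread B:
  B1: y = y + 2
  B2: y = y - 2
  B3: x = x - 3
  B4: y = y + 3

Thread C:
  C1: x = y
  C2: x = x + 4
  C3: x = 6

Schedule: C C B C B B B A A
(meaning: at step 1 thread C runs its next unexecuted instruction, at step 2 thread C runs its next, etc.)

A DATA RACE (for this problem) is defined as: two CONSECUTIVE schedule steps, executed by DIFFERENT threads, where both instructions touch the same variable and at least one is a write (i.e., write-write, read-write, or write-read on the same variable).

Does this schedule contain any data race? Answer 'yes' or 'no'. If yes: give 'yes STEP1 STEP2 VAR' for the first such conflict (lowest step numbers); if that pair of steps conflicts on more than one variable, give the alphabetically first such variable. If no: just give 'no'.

Answer: no

Derivation:
Steps 1,2: same thread (C). No race.
Steps 2,3: C(r=x,w=x) vs B(r=y,w=y). No conflict.
Steps 3,4: B(r=y,w=y) vs C(r=-,w=x). No conflict.
Steps 4,5: C(r=-,w=x) vs B(r=y,w=y). No conflict.
Steps 5,6: same thread (B). No race.
Steps 6,7: same thread (B). No race.
Steps 7,8: B(r=y,w=y) vs A(r=x,w=x). No conflict.
Steps 8,9: same thread (A). No race.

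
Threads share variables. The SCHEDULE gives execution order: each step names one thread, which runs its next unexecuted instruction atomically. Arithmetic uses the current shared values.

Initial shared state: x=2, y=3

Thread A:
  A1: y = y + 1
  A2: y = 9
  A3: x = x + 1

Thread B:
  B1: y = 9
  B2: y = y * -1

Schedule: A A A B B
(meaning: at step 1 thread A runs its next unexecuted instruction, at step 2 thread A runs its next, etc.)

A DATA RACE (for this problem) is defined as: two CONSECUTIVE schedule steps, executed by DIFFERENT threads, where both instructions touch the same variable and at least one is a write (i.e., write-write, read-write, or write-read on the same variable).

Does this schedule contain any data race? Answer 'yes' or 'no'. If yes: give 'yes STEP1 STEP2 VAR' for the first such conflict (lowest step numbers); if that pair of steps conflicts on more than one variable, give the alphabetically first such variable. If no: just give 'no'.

Answer: no

Derivation:
Steps 1,2: same thread (A). No race.
Steps 2,3: same thread (A). No race.
Steps 3,4: A(r=x,w=x) vs B(r=-,w=y). No conflict.
Steps 4,5: same thread (B). No race.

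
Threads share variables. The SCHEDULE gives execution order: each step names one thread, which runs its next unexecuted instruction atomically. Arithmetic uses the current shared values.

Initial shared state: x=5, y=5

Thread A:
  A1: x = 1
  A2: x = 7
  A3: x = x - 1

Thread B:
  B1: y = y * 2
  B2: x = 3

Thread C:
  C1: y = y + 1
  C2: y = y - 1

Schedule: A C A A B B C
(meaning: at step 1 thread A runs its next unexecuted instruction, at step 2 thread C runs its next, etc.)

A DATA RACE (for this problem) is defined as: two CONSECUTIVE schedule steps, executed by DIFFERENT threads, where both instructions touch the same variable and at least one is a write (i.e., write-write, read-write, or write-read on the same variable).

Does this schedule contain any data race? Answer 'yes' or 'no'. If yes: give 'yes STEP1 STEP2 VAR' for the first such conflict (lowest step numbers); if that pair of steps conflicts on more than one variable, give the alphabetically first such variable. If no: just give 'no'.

Steps 1,2: A(r=-,w=x) vs C(r=y,w=y). No conflict.
Steps 2,3: C(r=y,w=y) vs A(r=-,w=x). No conflict.
Steps 3,4: same thread (A). No race.
Steps 4,5: A(r=x,w=x) vs B(r=y,w=y). No conflict.
Steps 5,6: same thread (B). No race.
Steps 6,7: B(r=-,w=x) vs C(r=y,w=y). No conflict.

Answer: no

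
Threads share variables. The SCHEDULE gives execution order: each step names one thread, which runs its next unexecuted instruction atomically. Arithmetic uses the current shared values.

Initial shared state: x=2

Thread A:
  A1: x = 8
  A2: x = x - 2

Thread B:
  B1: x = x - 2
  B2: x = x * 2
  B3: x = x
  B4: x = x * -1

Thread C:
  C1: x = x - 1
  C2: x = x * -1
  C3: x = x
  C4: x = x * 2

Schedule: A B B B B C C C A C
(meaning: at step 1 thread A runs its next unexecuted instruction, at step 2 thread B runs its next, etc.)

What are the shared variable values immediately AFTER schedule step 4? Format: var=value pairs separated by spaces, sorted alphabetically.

Step 1: thread A executes A1 (x = 8). Shared: x=8. PCs: A@1 B@0 C@0
Step 2: thread B executes B1 (x = x - 2). Shared: x=6. PCs: A@1 B@1 C@0
Step 3: thread B executes B2 (x = x * 2). Shared: x=12. PCs: A@1 B@2 C@0
Step 4: thread B executes B3 (x = x). Shared: x=12. PCs: A@1 B@3 C@0

Answer: x=12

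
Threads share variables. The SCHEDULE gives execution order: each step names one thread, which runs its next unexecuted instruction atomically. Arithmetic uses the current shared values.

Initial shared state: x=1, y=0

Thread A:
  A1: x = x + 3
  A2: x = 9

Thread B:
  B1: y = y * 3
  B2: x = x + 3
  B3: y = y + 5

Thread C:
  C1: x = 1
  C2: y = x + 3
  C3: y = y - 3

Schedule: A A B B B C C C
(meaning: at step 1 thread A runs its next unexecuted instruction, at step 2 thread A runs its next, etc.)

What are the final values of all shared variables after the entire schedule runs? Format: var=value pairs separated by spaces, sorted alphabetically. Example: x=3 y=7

Step 1: thread A executes A1 (x = x + 3). Shared: x=4 y=0. PCs: A@1 B@0 C@0
Step 2: thread A executes A2 (x = 9). Shared: x=9 y=0. PCs: A@2 B@0 C@0
Step 3: thread B executes B1 (y = y * 3). Shared: x=9 y=0. PCs: A@2 B@1 C@0
Step 4: thread B executes B2 (x = x + 3). Shared: x=12 y=0. PCs: A@2 B@2 C@0
Step 5: thread B executes B3 (y = y + 5). Shared: x=12 y=5. PCs: A@2 B@3 C@0
Step 6: thread C executes C1 (x = 1). Shared: x=1 y=5. PCs: A@2 B@3 C@1
Step 7: thread C executes C2 (y = x + 3). Shared: x=1 y=4. PCs: A@2 B@3 C@2
Step 8: thread C executes C3 (y = y - 3). Shared: x=1 y=1. PCs: A@2 B@3 C@3

Answer: x=1 y=1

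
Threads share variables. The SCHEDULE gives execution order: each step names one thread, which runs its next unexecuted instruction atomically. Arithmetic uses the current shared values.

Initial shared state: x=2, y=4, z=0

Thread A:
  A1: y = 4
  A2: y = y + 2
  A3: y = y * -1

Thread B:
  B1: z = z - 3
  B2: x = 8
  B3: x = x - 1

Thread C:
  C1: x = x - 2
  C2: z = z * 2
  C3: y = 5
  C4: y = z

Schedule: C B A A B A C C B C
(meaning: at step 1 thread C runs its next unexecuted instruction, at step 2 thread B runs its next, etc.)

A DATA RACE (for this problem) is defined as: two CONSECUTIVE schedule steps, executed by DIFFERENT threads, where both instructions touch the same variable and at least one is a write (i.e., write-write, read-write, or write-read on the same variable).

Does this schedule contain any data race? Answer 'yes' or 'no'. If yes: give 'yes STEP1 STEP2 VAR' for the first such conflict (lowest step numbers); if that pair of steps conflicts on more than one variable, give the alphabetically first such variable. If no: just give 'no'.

Answer: no

Derivation:
Steps 1,2: C(r=x,w=x) vs B(r=z,w=z). No conflict.
Steps 2,3: B(r=z,w=z) vs A(r=-,w=y). No conflict.
Steps 3,4: same thread (A). No race.
Steps 4,5: A(r=y,w=y) vs B(r=-,w=x). No conflict.
Steps 5,6: B(r=-,w=x) vs A(r=y,w=y). No conflict.
Steps 6,7: A(r=y,w=y) vs C(r=z,w=z). No conflict.
Steps 7,8: same thread (C). No race.
Steps 8,9: C(r=-,w=y) vs B(r=x,w=x). No conflict.
Steps 9,10: B(r=x,w=x) vs C(r=z,w=y). No conflict.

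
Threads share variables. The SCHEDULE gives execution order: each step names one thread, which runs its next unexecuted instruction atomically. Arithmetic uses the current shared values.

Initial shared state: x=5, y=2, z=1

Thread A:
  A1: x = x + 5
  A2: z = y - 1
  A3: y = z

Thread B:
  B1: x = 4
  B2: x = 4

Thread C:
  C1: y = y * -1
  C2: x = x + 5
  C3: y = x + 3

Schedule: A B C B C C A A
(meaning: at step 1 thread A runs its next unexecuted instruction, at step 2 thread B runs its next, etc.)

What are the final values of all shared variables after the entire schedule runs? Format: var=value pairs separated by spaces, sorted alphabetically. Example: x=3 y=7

Answer: x=9 y=11 z=11

Derivation:
Step 1: thread A executes A1 (x = x + 5). Shared: x=10 y=2 z=1. PCs: A@1 B@0 C@0
Step 2: thread B executes B1 (x = 4). Shared: x=4 y=2 z=1. PCs: A@1 B@1 C@0
Step 3: thread C executes C1 (y = y * -1). Shared: x=4 y=-2 z=1. PCs: A@1 B@1 C@1
Step 4: thread B executes B2 (x = 4). Shared: x=4 y=-2 z=1. PCs: A@1 B@2 C@1
Step 5: thread C executes C2 (x = x + 5). Shared: x=9 y=-2 z=1. PCs: A@1 B@2 C@2
Step 6: thread C executes C3 (y = x + 3). Shared: x=9 y=12 z=1. PCs: A@1 B@2 C@3
Step 7: thread A executes A2 (z = y - 1). Shared: x=9 y=12 z=11. PCs: A@2 B@2 C@3
Step 8: thread A executes A3 (y = z). Shared: x=9 y=11 z=11. PCs: A@3 B@2 C@3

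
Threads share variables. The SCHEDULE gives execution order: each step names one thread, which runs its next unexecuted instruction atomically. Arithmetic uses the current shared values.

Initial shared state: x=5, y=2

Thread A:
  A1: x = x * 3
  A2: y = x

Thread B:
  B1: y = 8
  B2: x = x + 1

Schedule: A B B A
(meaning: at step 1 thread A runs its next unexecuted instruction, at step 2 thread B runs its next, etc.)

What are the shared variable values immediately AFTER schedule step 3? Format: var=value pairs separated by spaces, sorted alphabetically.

Answer: x=16 y=8

Derivation:
Step 1: thread A executes A1 (x = x * 3). Shared: x=15 y=2. PCs: A@1 B@0
Step 2: thread B executes B1 (y = 8). Shared: x=15 y=8. PCs: A@1 B@1
Step 3: thread B executes B2 (x = x + 1). Shared: x=16 y=8. PCs: A@1 B@2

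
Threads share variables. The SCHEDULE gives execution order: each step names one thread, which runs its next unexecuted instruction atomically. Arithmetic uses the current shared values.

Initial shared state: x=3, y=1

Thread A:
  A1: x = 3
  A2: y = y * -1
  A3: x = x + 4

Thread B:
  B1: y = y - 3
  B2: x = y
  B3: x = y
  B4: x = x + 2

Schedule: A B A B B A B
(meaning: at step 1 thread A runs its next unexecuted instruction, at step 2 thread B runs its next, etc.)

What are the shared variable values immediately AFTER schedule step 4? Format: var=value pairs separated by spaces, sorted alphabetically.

Answer: x=2 y=2

Derivation:
Step 1: thread A executes A1 (x = 3). Shared: x=3 y=1. PCs: A@1 B@0
Step 2: thread B executes B1 (y = y - 3). Shared: x=3 y=-2. PCs: A@1 B@1
Step 3: thread A executes A2 (y = y * -1). Shared: x=3 y=2. PCs: A@2 B@1
Step 4: thread B executes B2 (x = y). Shared: x=2 y=2. PCs: A@2 B@2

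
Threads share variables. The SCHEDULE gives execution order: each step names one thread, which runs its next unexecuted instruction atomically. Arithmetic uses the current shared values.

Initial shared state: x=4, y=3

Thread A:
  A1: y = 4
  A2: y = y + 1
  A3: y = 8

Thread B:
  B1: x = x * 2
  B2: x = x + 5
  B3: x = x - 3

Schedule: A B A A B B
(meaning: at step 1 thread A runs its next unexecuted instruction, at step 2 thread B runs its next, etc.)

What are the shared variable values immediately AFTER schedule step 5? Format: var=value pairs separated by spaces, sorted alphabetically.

Answer: x=13 y=8

Derivation:
Step 1: thread A executes A1 (y = 4). Shared: x=4 y=4. PCs: A@1 B@0
Step 2: thread B executes B1 (x = x * 2). Shared: x=8 y=4. PCs: A@1 B@1
Step 3: thread A executes A2 (y = y + 1). Shared: x=8 y=5. PCs: A@2 B@1
Step 4: thread A executes A3 (y = 8). Shared: x=8 y=8. PCs: A@3 B@1
Step 5: thread B executes B2 (x = x + 5). Shared: x=13 y=8. PCs: A@3 B@2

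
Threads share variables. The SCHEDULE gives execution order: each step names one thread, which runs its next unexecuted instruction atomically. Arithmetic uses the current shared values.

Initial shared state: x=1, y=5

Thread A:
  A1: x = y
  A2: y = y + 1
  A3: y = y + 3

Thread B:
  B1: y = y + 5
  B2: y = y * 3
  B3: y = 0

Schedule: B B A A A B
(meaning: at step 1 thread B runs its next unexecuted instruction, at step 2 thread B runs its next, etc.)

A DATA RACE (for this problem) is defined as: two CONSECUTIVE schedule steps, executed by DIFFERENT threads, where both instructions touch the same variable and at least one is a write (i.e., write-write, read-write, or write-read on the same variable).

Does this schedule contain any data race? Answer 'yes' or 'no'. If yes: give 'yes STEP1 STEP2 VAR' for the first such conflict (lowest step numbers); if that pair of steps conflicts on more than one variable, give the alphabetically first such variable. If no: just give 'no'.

Answer: yes 2 3 y

Derivation:
Steps 1,2: same thread (B). No race.
Steps 2,3: B(y = y * 3) vs A(x = y). RACE on y (W-R).
Steps 3,4: same thread (A). No race.
Steps 4,5: same thread (A). No race.
Steps 5,6: A(y = y + 3) vs B(y = 0). RACE on y (W-W).
First conflict at steps 2,3.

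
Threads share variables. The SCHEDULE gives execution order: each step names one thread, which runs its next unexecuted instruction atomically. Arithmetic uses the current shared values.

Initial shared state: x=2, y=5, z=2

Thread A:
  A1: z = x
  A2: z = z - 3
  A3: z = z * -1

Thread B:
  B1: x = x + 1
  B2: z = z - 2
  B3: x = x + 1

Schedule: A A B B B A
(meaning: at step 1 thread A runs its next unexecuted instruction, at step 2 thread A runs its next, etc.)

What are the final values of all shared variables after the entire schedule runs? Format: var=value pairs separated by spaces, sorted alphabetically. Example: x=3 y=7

Answer: x=4 y=5 z=3

Derivation:
Step 1: thread A executes A1 (z = x). Shared: x=2 y=5 z=2. PCs: A@1 B@0
Step 2: thread A executes A2 (z = z - 3). Shared: x=2 y=5 z=-1. PCs: A@2 B@0
Step 3: thread B executes B1 (x = x + 1). Shared: x=3 y=5 z=-1. PCs: A@2 B@1
Step 4: thread B executes B2 (z = z - 2). Shared: x=3 y=5 z=-3. PCs: A@2 B@2
Step 5: thread B executes B3 (x = x + 1). Shared: x=4 y=5 z=-3. PCs: A@2 B@3
Step 6: thread A executes A3 (z = z * -1). Shared: x=4 y=5 z=3. PCs: A@3 B@3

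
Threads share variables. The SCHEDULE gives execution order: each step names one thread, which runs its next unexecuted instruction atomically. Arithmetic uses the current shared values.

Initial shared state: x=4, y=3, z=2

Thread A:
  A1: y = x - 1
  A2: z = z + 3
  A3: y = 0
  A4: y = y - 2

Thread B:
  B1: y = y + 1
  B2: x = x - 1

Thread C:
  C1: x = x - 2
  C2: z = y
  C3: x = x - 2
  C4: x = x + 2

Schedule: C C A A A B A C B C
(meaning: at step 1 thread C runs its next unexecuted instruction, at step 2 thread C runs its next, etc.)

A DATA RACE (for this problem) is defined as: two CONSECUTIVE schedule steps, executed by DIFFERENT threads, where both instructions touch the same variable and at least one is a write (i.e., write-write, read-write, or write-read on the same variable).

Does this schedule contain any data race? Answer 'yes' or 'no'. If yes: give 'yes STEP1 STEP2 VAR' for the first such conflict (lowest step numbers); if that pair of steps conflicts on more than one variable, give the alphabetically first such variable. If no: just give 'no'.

Answer: yes 2 3 y

Derivation:
Steps 1,2: same thread (C). No race.
Steps 2,3: C(z = y) vs A(y = x - 1). RACE on y (R-W).
Steps 3,4: same thread (A). No race.
Steps 4,5: same thread (A). No race.
Steps 5,6: A(y = 0) vs B(y = y + 1). RACE on y (W-W).
Steps 6,7: B(y = y + 1) vs A(y = y - 2). RACE on y (W-W).
Steps 7,8: A(r=y,w=y) vs C(r=x,w=x). No conflict.
Steps 8,9: C(x = x - 2) vs B(x = x - 1). RACE on x (W-W).
Steps 9,10: B(x = x - 1) vs C(x = x + 2). RACE on x (W-W).
First conflict at steps 2,3.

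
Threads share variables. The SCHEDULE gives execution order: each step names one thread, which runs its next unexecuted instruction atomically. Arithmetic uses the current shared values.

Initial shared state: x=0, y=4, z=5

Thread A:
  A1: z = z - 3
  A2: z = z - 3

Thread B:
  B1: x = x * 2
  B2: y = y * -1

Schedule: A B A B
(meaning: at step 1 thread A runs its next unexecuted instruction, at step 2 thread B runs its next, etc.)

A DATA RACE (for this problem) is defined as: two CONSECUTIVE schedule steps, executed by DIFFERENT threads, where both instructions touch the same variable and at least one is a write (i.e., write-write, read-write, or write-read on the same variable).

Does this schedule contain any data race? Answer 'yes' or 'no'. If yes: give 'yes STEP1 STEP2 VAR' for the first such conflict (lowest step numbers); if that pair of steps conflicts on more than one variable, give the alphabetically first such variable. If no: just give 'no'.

Answer: no

Derivation:
Steps 1,2: A(r=z,w=z) vs B(r=x,w=x). No conflict.
Steps 2,3: B(r=x,w=x) vs A(r=z,w=z). No conflict.
Steps 3,4: A(r=z,w=z) vs B(r=y,w=y). No conflict.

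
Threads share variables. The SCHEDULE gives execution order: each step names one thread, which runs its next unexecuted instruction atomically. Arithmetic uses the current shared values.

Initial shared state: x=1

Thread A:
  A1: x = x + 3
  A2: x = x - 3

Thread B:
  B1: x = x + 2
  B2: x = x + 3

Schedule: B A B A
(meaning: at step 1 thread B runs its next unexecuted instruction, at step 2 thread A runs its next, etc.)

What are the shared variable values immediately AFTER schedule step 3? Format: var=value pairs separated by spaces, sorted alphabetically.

Step 1: thread B executes B1 (x = x + 2). Shared: x=3. PCs: A@0 B@1
Step 2: thread A executes A1 (x = x + 3). Shared: x=6. PCs: A@1 B@1
Step 3: thread B executes B2 (x = x + 3). Shared: x=9. PCs: A@1 B@2

Answer: x=9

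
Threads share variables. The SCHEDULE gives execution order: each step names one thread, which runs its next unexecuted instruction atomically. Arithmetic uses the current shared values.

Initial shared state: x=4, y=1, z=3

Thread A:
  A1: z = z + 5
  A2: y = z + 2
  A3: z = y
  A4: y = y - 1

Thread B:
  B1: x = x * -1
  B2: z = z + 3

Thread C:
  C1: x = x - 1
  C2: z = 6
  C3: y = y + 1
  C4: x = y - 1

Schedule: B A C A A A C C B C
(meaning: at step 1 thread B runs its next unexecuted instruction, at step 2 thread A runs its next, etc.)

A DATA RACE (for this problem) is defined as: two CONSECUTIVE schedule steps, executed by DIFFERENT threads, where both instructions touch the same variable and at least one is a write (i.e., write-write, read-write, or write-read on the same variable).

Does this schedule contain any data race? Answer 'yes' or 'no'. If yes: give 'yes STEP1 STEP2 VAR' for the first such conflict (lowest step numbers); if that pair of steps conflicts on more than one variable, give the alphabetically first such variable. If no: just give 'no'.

Answer: no

Derivation:
Steps 1,2: B(r=x,w=x) vs A(r=z,w=z). No conflict.
Steps 2,3: A(r=z,w=z) vs C(r=x,w=x). No conflict.
Steps 3,4: C(r=x,w=x) vs A(r=z,w=y). No conflict.
Steps 4,5: same thread (A). No race.
Steps 5,6: same thread (A). No race.
Steps 6,7: A(r=y,w=y) vs C(r=-,w=z). No conflict.
Steps 7,8: same thread (C). No race.
Steps 8,9: C(r=y,w=y) vs B(r=z,w=z). No conflict.
Steps 9,10: B(r=z,w=z) vs C(r=y,w=x). No conflict.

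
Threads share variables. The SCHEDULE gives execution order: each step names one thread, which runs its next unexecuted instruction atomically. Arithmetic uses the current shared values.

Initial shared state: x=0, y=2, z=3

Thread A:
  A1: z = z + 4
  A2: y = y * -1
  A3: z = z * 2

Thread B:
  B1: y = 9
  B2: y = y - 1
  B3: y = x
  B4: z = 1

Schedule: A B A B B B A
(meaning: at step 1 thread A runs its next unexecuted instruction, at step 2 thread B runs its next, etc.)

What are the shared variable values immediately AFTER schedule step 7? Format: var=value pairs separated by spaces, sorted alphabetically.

Step 1: thread A executes A1 (z = z + 4). Shared: x=0 y=2 z=7. PCs: A@1 B@0
Step 2: thread B executes B1 (y = 9). Shared: x=0 y=9 z=7. PCs: A@1 B@1
Step 3: thread A executes A2 (y = y * -1). Shared: x=0 y=-9 z=7. PCs: A@2 B@1
Step 4: thread B executes B2 (y = y - 1). Shared: x=0 y=-10 z=7. PCs: A@2 B@2
Step 5: thread B executes B3 (y = x). Shared: x=0 y=0 z=7. PCs: A@2 B@3
Step 6: thread B executes B4 (z = 1). Shared: x=0 y=0 z=1. PCs: A@2 B@4
Step 7: thread A executes A3 (z = z * 2). Shared: x=0 y=0 z=2. PCs: A@3 B@4

Answer: x=0 y=0 z=2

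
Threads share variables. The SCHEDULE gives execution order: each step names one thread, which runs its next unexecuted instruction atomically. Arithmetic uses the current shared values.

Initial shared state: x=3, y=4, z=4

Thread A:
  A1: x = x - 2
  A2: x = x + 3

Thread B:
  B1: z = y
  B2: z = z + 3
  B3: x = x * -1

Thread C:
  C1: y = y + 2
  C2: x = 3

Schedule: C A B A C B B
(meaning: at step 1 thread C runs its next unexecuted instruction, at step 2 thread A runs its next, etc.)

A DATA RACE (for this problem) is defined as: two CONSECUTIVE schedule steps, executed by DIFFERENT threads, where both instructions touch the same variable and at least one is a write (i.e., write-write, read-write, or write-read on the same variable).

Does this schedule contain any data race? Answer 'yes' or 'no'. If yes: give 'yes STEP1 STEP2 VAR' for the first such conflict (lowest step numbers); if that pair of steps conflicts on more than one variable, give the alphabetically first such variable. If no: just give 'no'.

Answer: yes 4 5 x

Derivation:
Steps 1,2: C(r=y,w=y) vs A(r=x,w=x). No conflict.
Steps 2,3: A(r=x,w=x) vs B(r=y,w=z). No conflict.
Steps 3,4: B(r=y,w=z) vs A(r=x,w=x). No conflict.
Steps 4,5: A(x = x + 3) vs C(x = 3). RACE on x (W-W).
Steps 5,6: C(r=-,w=x) vs B(r=z,w=z). No conflict.
Steps 6,7: same thread (B). No race.
First conflict at steps 4,5.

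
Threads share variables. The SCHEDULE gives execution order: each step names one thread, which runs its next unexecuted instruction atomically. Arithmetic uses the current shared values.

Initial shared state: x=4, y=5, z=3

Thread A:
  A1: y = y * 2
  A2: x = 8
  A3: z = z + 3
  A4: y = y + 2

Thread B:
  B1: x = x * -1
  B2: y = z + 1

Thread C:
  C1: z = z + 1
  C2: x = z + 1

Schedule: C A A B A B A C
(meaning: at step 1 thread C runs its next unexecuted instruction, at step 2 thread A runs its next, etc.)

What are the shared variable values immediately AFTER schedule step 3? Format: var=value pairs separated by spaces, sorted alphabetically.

Step 1: thread C executes C1 (z = z + 1). Shared: x=4 y=5 z=4. PCs: A@0 B@0 C@1
Step 2: thread A executes A1 (y = y * 2). Shared: x=4 y=10 z=4. PCs: A@1 B@0 C@1
Step 3: thread A executes A2 (x = 8). Shared: x=8 y=10 z=4. PCs: A@2 B@0 C@1

Answer: x=8 y=10 z=4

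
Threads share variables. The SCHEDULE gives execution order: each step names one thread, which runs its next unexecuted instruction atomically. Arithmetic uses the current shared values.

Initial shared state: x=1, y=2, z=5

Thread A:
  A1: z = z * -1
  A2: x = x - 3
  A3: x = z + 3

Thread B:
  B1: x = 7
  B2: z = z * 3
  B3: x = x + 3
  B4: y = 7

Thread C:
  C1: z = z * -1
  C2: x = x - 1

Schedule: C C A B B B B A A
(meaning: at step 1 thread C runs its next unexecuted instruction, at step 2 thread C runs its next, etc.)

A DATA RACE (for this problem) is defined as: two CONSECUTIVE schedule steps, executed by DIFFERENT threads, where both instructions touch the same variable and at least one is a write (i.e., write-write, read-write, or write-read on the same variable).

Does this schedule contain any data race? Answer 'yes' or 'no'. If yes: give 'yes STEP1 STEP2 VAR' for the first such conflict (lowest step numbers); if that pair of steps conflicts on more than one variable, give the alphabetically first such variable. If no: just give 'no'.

Steps 1,2: same thread (C). No race.
Steps 2,3: C(r=x,w=x) vs A(r=z,w=z). No conflict.
Steps 3,4: A(r=z,w=z) vs B(r=-,w=x). No conflict.
Steps 4,5: same thread (B). No race.
Steps 5,6: same thread (B). No race.
Steps 6,7: same thread (B). No race.
Steps 7,8: B(r=-,w=y) vs A(r=x,w=x). No conflict.
Steps 8,9: same thread (A). No race.

Answer: no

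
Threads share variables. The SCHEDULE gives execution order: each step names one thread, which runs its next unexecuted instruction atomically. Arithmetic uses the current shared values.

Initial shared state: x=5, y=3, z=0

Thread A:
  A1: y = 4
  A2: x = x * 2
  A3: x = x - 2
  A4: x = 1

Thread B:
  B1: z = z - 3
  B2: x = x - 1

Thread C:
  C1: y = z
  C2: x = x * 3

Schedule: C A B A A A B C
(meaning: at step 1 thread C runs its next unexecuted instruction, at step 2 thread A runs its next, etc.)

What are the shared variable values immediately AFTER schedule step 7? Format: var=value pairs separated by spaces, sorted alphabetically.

Answer: x=0 y=4 z=-3

Derivation:
Step 1: thread C executes C1 (y = z). Shared: x=5 y=0 z=0. PCs: A@0 B@0 C@1
Step 2: thread A executes A1 (y = 4). Shared: x=5 y=4 z=0. PCs: A@1 B@0 C@1
Step 3: thread B executes B1 (z = z - 3). Shared: x=5 y=4 z=-3. PCs: A@1 B@1 C@1
Step 4: thread A executes A2 (x = x * 2). Shared: x=10 y=4 z=-3. PCs: A@2 B@1 C@1
Step 5: thread A executes A3 (x = x - 2). Shared: x=8 y=4 z=-3. PCs: A@3 B@1 C@1
Step 6: thread A executes A4 (x = 1). Shared: x=1 y=4 z=-3. PCs: A@4 B@1 C@1
Step 7: thread B executes B2 (x = x - 1). Shared: x=0 y=4 z=-3. PCs: A@4 B@2 C@1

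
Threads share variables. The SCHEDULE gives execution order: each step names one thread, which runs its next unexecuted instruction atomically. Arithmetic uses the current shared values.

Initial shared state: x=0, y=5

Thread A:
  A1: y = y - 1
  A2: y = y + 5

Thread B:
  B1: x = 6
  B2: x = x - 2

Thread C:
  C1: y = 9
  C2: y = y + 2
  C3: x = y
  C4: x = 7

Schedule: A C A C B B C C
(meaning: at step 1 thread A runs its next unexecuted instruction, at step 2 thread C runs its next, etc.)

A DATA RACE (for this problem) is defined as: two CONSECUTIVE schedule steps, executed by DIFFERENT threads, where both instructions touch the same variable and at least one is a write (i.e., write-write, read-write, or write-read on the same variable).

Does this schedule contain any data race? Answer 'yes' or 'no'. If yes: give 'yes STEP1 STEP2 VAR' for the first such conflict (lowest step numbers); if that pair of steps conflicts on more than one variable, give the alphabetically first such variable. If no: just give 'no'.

Steps 1,2: A(y = y - 1) vs C(y = 9). RACE on y (W-W).
Steps 2,3: C(y = 9) vs A(y = y + 5). RACE on y (W-W).
Steps 3,4: A(y = y + 5) vs C(y = y + 2). RACE on y (W-W).
Steps 4,5: C(r=y,w=y) vs B(r=-,w=x). No conflict.
Steps 5,6: same thread (B). No race.
Steps 6,7: B(x = x - 2) vs C(x = y). RACE on x (W-W).
Steps 7,8: same thread (C). No race.
First conflict at steps 1,2.

Answer: yes 1 2 y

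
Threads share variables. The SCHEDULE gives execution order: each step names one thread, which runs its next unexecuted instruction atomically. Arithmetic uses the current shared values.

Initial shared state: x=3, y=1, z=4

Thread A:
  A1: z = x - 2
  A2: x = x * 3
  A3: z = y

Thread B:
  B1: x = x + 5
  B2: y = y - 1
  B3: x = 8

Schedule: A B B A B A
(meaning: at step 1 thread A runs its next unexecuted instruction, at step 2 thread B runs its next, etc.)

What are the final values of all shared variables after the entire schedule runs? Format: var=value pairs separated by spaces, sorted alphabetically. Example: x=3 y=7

Step 1: thread A executes A1 (z = x - 2). Shared: x=3 y=1 z=1. PCs: A@1 B@0
Step 2: thread B executes B1 (x = x + 5). Shared: x=8 y=1 z=1. PCs: A@1 B@1
Step 3: thread B executes B2 (y = y - 1). Shared: x=8 y=0 z=1. PCs: A@1 B@2
Step 4: thread A executes A2 (x = x * 3). Shared: x=24 y=0 z=1. PCs: A@2 B@2
Step 5: thread B executes B3 (x = 8). Shared: x=8 y=0 z=1. PCs: A@2 B@3
Step 6: thread A executes A3 (z = y). Shared: x=8 y=0 z=0. PCs: A@3 B@3

Answer: x=8 y=0 z=0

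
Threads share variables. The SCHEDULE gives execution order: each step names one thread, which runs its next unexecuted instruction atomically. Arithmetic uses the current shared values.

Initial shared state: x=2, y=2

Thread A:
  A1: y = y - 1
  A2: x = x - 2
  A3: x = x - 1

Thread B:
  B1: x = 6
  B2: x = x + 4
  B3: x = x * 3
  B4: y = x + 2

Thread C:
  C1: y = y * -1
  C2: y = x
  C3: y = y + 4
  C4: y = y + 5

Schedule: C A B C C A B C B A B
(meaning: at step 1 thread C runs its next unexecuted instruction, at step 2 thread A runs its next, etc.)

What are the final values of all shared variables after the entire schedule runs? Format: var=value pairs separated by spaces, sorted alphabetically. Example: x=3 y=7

Answer: x=23 y=25

Derivation:
Step 1: thread C executes C1 (y = y * -1). Shared: x=2 y=-2. PCs: A@0 B@0 C@1
Step 2: thread A executes A1 (y = y - 1). Shared: x=2 y=-3. PCs: A@1 B@0 C@1
Step 3: thread B executes B1 (x = 6). Shared: x=6 y=-3. PCs: A@1 B@1 C@1
Step 4: thread C executes C2 (y = x). Shared: x=6 y=6. PCs: A@1 B@1 C@2
Step 5: thread C executes C3 (y = y + 4). Shared: x=6 y=10. PCs: A@1 B@1 C@3
Step 6: thread A executes A2 (x = x - 2). Shared: x=4 y=10. PCs: A@2 B@1 C@3
Step 7: thread B executes B2 (x = x + 4). Shared: x=8 y=10. PCs: A@2 B@2 C@3
Step 8: thread C executes C4 (y = y + 5). Shared: x=8 y=15. PCs: A@2 B@2 C@4
Step 9: thread B executes B3 (x = x * 3). Shared: x=24 y=15. PCs: A@2 B@3 C@4
Step 10: thread A executes A3 (x = x - 1). Shared: x=23 y=15. PCs: A@3 B@3 C@4
Step 11: thread B executes B4 (y = x + 2). Shared: x=23 y=25. PCs: A@3 B@4 C@4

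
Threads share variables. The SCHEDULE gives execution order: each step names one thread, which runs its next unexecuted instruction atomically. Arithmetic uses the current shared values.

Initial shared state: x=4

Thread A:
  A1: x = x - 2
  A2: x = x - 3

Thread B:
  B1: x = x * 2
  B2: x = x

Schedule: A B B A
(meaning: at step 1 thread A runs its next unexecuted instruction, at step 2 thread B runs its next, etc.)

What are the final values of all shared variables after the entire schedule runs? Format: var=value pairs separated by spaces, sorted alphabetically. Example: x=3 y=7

Step 1: thread A executes A1 (x = x - 2). Shared: x=2. PCs: A@1 B@0
Step 2: thread B executes B1 (x = x * 2). Shared: x=4. PCs: A@1 B@1
Step 3: thread B executes B2 (x = x). Shared: x=4. PCs: A@1 B@2
Step 4: thread A executes A2 (x = x - 3). Shared: x=1. PCs: A@2 B@2

Answer: x=1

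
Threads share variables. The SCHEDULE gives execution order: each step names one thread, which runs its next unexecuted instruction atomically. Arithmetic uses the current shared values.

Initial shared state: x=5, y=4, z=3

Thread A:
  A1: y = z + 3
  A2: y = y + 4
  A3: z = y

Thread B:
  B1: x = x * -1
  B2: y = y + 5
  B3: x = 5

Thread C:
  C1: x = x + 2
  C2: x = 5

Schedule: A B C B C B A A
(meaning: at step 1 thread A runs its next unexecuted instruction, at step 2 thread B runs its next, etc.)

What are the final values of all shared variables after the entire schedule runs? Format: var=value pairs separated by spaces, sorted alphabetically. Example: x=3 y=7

Step 1: thread A executes A1 (y = z + 3). Shared: x=5 y=6 z=3. PCs: A@1 B@0 C@0
Step 2: thread B executes B1 (x = x * -1). Shared: x=-5 y=6 z=3. PCs: A@1 B@1 C@0
Step 3: thread C executes C1 (x = x + 2). Shared: x=-3 y=6 z=3. PCs: A@1 B@1 C@1
Step 4: thread B executes B2 (y = y + 5). Shared: x=-3 y=11 z=3. PCs: A@1 B@2 C@1
Step 5: thread C executes C2 (x = 5). Shared: x=5 y=11 z=3. PCs: A@1 B@2 C@2
Step 6: thread B executes B3 (x = 5). Shared: x=5 y=11 z=3. PCs: A@1 B@3 C@2
Step 7: thread A executes A2 (y = y + 4). Shared: x=5 y=15 z=3. PCs: A@2 B@3 C@2
Step 8: thread A executes A3 (z = y). Shared: x=5 y=15 z=15. PCs: A@3 B@3 C@2

Answer: x=5 y=15 z=15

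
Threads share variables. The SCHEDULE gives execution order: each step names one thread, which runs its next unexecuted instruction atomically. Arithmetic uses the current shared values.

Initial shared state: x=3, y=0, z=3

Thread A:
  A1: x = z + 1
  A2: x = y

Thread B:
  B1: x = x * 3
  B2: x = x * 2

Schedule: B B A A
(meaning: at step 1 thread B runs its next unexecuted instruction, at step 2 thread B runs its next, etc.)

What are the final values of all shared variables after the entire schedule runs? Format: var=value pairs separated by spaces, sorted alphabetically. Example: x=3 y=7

Step 1: thread B executes B1 (x = x * 3). Shared: x=9 y=0 z=3. PCs: A@0 B@1
Step 2: thread B executes B2 (x = x * 2). Shared: x=18 y=0 z=3. PCs: A@0 B@2
Step 3: thread A executes A1 (x = z + 1). Shared: x=4 y=0 z=3. PCs: A@1 B@2
Step 4: thread A executes A2 (x = y). Shared: x=0 y=0 z=3. PCs: A@2 B@2

Answer: x=0 y=0 z=3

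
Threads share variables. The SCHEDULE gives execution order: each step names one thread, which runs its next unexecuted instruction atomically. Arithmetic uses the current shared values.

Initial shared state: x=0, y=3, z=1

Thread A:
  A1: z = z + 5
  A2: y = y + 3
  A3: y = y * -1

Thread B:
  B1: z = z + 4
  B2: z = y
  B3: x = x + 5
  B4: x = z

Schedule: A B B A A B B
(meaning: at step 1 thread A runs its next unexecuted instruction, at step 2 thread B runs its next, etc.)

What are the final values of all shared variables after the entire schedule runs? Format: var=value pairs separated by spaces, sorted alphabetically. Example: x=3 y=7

Answer: x=3 y=-6 z=3

Derivation:
Step 1: thread A executes A1 (z = z + 5). Shared: x=0 y=3 z=6. PCs: A@1 B@0
Step 2: thread B executes B1 (z = z + 4). Shared: x=0 y=3 z=10. PCs: A@1 B@1
Step 3: thread B executes B2 (z = y). Shared: x=0 y=3 z=3. PCs: A@1 B@2
Step 4: thread A executes A2 (y = y + 3). Shared: x=0 y=6 z=3. PCs: A@2 B@2
Step 5: thread A executes A3 (y = y * -1). Shared: x=0 y=-6 z=3. PCs: A@3 B@2
Step 6: thread B executes B3 (x = x + 5). Shared: x=5 y=-6 z=3. PCs: A@3 B@3
Step 7: thread B executes B4 (x = z). Shared: x=3 y=-6 z=3. PCs: A@3 B@4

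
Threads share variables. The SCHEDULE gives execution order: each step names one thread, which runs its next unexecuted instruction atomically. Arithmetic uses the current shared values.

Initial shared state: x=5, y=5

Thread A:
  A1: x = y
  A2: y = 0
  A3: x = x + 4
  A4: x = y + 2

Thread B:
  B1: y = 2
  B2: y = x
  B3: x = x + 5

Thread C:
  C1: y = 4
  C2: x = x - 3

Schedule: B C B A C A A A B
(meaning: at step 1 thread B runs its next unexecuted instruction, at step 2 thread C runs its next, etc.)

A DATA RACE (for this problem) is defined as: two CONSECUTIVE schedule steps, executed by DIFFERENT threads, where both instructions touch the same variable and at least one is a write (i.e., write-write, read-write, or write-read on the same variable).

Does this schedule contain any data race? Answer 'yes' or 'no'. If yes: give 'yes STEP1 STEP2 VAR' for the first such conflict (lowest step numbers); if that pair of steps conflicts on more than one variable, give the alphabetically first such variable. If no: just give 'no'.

Answer: yes 1 2 y

Derivation:
Steps 1,2: B(y = 2) vs C(y = 4). RACE on y (W-W).
Steps 2,3: C(y = 4) vs B(y = x). RACE on y (W-W).
Steps 3,4: B(y = x) vs A(x = y). RACE on x (R-W), y (W-R). Multiple vars; alphabetically first is x.
Steps 4,5: A(x = y) vs C(x = x - 3). RACE on x (W-W).
Steps 5,6: C(r=x,w=x) vs A(r=-,w=y). No conflict.
Steps 6,7: same thread (A). No race.
Steps 7,8: same thread (A). No race.
Steps 8,9: A(x = y + 2) vs B(x = x + 5). RACE on x (W-W).
First conflict at steps 1,2.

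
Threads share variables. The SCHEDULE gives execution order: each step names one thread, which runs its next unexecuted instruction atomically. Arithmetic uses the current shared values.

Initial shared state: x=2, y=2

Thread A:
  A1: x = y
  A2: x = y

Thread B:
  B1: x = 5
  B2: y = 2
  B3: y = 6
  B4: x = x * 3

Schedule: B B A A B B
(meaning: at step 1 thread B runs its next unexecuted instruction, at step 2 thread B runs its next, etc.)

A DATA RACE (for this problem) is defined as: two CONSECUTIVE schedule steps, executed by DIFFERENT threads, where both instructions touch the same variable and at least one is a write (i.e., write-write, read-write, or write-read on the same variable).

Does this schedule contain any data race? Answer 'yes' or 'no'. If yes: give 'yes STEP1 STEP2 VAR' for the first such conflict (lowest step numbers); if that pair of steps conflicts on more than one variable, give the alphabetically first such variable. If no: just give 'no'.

Steps 1,2: same thread (B). No race.
Steps 2,3: B(y = 2) vs A(x = y). RACE on y (W-R).
Steps 3,4: same thread (A). No race.
Steps 4,5: A(x = y) vs B(y = 6). RACE on y (R-W).
Steps 5,6: same thread (B). No race.
First conflict at steps 2,3.

Answer: yes 2 3 y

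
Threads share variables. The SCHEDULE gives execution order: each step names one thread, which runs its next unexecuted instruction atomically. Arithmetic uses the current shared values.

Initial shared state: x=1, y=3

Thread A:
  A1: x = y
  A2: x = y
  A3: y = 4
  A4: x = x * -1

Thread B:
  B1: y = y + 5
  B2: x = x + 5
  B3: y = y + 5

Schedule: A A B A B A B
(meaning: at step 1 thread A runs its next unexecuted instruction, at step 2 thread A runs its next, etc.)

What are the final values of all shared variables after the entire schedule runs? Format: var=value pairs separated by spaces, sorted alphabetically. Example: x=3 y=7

Step 1: thread A executes A1 (x = y). Shared: x=3 y=3. PCs: A@1 B@0
Step 2: thread A executes A2 (x = y). Shared: x=3 y=3. PCs: A@2 B@0
Step 3: thread B executes B1 (y = y + 5). Shared: x=3 y=8. PCs: A@2 B@1
Step 4: thread A executes A3 (y = 4). Shared: x=3 y=4. PCs: A@3 B@1
Step 5: thread B executes B2 (x = x + 5). Shared: x=8 y=4. PCs: A@3 B@2
Step 6: thread A executes A4 (x = x * -1). Shared: x=-8 y=4. PCs: A@4 B@2
Step 7: thread B executes B3 (y = y + 5). Shared: x=-8 y=9. PCs: A@4 B@3

Answer: x=-8 y=9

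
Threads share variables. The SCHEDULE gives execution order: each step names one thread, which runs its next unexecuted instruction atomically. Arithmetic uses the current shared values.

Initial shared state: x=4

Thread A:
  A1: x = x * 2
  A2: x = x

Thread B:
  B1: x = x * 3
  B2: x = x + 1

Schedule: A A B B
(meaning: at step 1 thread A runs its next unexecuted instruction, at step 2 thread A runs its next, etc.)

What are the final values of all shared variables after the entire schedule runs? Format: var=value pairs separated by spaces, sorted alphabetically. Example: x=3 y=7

Answer: x=25

Derivation:
Step 1: thread A executes A1 (x = x * 2). Shared: x=8. PCs: A@1 B@0
Step 2: thread A executes A2 (x = x). Shared: x=8. PCs: A@2 B@0
Step 3: thread B executes B1 (x = x * 3). Shared: x=24. PCs: A@2 B@1
Step 4: thread B executes B2 (x = x + 1). Shared: x=25. PCs: A@2 B@2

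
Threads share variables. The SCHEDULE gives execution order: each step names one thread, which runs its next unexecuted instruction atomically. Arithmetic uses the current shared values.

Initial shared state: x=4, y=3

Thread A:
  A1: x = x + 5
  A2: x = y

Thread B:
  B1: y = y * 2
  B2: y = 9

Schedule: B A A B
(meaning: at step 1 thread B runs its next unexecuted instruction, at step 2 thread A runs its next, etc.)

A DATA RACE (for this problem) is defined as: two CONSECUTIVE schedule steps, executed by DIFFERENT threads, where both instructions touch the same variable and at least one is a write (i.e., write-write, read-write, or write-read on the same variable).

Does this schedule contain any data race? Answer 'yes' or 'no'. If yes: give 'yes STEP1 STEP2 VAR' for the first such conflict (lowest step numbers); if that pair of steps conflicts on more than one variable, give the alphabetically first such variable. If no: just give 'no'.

Steps 1,2: B(r=y,w=y) vs A(r=x,w=x). No conflict.
Steps 2,3: same thread (A). No race.
Steps 3,4: A(x = y) vs B(y = 9). RACE on y (R-W).
First conflict at steps 3,4.

Answer: yes 3 4 y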